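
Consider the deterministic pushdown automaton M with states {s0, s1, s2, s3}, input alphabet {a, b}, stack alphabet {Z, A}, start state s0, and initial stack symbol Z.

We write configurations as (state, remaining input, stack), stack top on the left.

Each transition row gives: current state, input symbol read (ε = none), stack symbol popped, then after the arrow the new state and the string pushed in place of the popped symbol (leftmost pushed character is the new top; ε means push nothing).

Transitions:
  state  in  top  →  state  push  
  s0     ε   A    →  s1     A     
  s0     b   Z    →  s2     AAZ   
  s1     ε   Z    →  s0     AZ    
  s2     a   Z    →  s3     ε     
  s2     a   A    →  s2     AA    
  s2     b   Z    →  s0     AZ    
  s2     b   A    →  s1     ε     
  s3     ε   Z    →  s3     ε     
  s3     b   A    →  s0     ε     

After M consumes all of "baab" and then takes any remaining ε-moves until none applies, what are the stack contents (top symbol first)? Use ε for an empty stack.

AAAZ

(s0, baab, Z)
  read b, top Z: go to s2, push AAZ → (s2, aab, AAZ)
  read a, top A: go to s2, push AA → (s2, ab, AAAZ)
  read a, top A: go to s2, push AA → (s2, b, AAAAZ)
  read b, top A: go to s1, push ε → (s1, ε, AAAZ)
All input consumed in state s1 with stack AAAZ.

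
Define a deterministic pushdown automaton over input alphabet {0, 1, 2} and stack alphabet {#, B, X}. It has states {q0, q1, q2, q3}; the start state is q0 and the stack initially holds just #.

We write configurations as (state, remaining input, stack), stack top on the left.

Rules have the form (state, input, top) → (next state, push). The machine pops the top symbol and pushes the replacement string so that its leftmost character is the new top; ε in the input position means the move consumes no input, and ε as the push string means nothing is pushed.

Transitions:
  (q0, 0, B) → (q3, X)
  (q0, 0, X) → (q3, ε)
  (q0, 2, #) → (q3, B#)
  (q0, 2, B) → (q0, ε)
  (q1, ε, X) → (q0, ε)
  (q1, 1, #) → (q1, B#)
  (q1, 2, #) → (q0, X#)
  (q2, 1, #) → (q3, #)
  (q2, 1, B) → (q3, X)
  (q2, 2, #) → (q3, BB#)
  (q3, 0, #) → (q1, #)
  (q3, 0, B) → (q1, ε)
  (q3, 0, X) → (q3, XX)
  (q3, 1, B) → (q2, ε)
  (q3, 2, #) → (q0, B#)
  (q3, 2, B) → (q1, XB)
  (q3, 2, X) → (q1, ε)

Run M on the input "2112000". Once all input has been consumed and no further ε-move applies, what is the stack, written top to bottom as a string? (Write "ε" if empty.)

XXX#

(q0, 2112000, #) ⊢ (q3, 112000, B#) ⊢ (q2, 12000, #) ⊢ (q3, 2000, #) ⊢ (q0, 000, B#) ⊢ (q3, 00, X#) ⊢ (q3, 0, XX#) ⊢ (q3, ε, XXX#)
All input consumed in state q3 with stack XXX#.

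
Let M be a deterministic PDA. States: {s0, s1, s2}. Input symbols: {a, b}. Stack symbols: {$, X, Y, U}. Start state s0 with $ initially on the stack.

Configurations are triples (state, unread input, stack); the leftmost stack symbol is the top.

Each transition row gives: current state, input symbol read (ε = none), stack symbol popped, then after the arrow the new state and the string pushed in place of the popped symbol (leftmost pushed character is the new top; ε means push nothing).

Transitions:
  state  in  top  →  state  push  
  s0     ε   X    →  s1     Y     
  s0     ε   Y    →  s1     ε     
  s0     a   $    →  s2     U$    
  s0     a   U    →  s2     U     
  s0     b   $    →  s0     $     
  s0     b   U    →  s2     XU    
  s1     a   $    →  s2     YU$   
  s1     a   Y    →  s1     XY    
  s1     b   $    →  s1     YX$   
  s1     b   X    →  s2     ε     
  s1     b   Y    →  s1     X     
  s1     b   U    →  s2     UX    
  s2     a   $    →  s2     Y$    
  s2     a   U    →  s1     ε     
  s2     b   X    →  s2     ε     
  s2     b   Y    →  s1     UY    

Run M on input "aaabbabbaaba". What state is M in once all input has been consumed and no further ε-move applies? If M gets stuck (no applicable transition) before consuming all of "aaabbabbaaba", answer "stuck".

stuck

(s0, aaabbabbaaba, $)
  read a, top $: go to s2, push U$ → (s2, aabbabbaaba, U$)
  read a, top U: go to s1, push ε → (s1, abbabbaaba, $)
  read a, top $: go to s2, push YU$ → (s2, bbabbaaba, YU$)
  read b, top Y: go to s1, push UY → (s1, babbaaba, UYU$)
  read b, top U: go to s2, push UX → (s2, abbaaba, UXYU$)
  read a, top U: go to s1, push ε → (s1, bbaaba, XYU$)
  read b, top X: go to s2, push ε → (s2, baaba, YU$)
  read b, top Y: go to s1, push UY → (s1, aaba, UYU$)
No transition for (s1, a, top U); M blocks with input aaba remaining.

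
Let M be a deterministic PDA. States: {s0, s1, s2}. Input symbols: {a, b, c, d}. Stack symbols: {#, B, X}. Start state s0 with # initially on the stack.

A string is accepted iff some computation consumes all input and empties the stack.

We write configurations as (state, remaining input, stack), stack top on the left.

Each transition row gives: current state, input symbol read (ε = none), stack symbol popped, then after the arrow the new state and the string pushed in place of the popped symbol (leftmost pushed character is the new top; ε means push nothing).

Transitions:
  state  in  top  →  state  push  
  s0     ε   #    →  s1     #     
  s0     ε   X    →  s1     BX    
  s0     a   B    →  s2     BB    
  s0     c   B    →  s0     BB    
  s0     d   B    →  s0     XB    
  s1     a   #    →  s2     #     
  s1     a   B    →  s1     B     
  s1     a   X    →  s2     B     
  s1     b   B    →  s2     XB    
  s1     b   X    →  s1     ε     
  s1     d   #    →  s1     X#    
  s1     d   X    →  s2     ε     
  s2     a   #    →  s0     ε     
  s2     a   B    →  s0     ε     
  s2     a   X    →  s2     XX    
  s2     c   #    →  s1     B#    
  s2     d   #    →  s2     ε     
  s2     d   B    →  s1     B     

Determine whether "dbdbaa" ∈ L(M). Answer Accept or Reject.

Accept

(s0, dbdbaa, #)
  ε-move, top #: go to s1, push # → (s1, dbdbaa, #)
  read d, top #: go to s1, push X# → (s1, bdbaa, X#)
  read b, top X: go to s1, push ε → (s1, dbaa, #)
  read d, top #: go to s1, push X# → (s1, baa, X#)
  read b, top X: go to s1, push ε → (s1, aa, #)
  read a, top #: go to s2, push # → (s2, a, #)
  read a, top #: go to s0, push ε → (s0, ε, ε)
All input consumed and the stack is empty.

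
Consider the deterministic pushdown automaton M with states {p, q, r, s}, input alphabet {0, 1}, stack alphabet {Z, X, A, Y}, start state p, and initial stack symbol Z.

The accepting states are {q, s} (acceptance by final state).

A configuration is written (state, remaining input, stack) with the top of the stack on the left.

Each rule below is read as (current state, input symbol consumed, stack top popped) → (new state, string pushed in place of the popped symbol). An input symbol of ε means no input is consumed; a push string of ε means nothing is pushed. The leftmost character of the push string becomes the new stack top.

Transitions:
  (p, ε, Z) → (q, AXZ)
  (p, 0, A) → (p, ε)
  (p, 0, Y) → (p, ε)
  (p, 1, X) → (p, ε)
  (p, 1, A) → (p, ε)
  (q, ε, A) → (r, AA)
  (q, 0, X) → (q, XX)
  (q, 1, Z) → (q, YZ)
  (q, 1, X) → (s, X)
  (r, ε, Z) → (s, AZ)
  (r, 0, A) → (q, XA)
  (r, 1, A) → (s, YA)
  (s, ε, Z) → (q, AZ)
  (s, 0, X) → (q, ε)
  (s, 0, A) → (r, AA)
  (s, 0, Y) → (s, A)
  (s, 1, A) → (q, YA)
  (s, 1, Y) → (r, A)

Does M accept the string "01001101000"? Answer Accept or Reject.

(p, 01001101000, Z) ⊢ (q, 01001101000, AXZ) ⊢ (r, 01001101000, AAXZ) ⊢ (q, 1001101000, XAAXZ) ⊢ (s, 001101000, XAAXZ) ⊢ (q, 01101000, AAXZ) ⊢ (r, 01101000, AAAXZ) ⊢ (q, 1101000, XAAAXZ) ⊢ (s, 101000, XAAAXZ)
No transition applies at (s, 101000, XAAAXZ); input not fully consumed.

Reject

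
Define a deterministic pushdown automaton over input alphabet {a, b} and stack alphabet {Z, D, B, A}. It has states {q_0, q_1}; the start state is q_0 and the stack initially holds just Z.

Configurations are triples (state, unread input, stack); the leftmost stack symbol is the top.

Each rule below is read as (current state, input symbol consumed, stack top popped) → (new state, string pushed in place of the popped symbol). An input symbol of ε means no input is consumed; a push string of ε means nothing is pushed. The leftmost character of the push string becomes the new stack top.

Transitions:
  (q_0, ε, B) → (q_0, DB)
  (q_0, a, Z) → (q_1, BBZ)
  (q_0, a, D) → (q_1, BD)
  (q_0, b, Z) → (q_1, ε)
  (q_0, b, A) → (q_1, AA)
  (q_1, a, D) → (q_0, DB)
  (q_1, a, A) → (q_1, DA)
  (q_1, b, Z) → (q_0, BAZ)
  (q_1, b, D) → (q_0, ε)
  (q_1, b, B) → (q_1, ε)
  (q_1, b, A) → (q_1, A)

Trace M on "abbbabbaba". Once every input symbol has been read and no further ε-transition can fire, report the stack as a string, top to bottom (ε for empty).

DBBAZ

(q_0, abbbabbaba, Z)
  read a, top Z: go to q_1, push BBZ → (q_1, bbbabbaba, BBZ)
  read b, top B: go to q_1, push ε → (q_1, bbabbaba, BZ)
  read b, top B: go to q_1, push ε → (q_1, babbaba, Z)
  read b, top Z: go to q_0, push BAZ → (q_0, abbaba, BAZ)
  ε-move, top B: go to q_0, push DB → (q_0, abbaba, DBAZ)
  read a, top D: go to q_1, push BD → (q_1, bbaba, BDBAZ)
  read b, top B: go to q_1, push ε → (q_1, baba, DBAZ)
  read b, top D: go to q_0, push ε → (q_0, aba, BAZ)
  ε-move, top B: go to q_0, push DB → (q_0, aba, DBAZ)
  read a, top D: go to q_1, push BD → (q_1, ba, BDBAZ)
  read b, top B: go to q_1, push ε → (q_1, a, DBAZ)
  read a, top D: go to q_0, push DB → (q_0, ε, DBBAZ)
All input consumed in state q_0 with stack DBBAZ.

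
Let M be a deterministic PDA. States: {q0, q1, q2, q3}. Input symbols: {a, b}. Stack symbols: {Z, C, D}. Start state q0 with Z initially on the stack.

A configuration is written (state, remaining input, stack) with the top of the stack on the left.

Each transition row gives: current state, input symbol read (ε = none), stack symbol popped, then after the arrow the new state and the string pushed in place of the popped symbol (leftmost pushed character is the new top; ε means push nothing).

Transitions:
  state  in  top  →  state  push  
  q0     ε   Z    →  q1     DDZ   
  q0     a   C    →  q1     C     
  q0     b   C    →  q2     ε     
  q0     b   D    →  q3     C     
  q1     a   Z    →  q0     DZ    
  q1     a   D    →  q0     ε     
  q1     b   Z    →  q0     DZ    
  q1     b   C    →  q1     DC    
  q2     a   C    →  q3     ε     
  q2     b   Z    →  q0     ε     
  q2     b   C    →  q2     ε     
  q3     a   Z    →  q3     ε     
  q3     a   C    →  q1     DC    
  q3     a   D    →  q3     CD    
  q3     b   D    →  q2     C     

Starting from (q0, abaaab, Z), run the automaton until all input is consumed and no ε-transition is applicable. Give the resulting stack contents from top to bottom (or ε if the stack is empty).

(q0, abaaab, Z)
  ε-move, top Z: go to q1, push DDZ → (q1, abaaab, DDZ)
  read a, top D: go to q0, push ε → (q0, baaab, DZ)
  read b, top D: go to q3, push C → (q3, aaab, CZ)
  read a, top C: go to q1, push DC → (q1, aab, DCZ)
  read a, top D: go to q0, push ε → (q0, ab, CZ)
  read a, top C: go to q1, push C → (q1, b, CZ)
  read b, top C: go to q1, push DC → (q1, ε, DCZ)
All input consumed in state q1 with stack DCZ.

DCZ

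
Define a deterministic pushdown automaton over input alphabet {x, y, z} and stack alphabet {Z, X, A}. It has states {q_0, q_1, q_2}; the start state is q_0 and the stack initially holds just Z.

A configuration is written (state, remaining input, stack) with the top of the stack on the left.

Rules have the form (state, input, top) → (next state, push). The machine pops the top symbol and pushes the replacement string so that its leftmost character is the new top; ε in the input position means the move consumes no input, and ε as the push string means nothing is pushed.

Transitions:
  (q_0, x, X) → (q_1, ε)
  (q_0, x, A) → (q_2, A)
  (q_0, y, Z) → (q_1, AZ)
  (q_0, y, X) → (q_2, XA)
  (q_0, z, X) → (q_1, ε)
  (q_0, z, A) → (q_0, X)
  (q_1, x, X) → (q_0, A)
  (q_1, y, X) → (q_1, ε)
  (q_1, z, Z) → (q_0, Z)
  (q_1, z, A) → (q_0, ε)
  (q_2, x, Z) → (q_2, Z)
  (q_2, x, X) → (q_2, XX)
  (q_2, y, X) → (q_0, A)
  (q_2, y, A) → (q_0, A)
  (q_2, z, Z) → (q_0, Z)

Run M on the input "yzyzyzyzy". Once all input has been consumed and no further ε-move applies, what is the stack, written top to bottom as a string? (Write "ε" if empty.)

AZ

(q_0, yzyzyzyzy, Z) ⊢ (q_1, zyzyzyzy, AZ) ⊢ (q_0, yzyzyzy, Z) ⊢ (q_1, zyzyzy, AZ) ⊢ (q_0, yzyzy, Z) ⊢ (q_1, zyzy, AZ) ⊢ (q_0, yzy, Z) ⊢ (q_1, zy, AZ) ⊢ (q_0, y, Z) ⊢ (q_1, ε, AZ)
All input consumed in state q_1 with stack AZ.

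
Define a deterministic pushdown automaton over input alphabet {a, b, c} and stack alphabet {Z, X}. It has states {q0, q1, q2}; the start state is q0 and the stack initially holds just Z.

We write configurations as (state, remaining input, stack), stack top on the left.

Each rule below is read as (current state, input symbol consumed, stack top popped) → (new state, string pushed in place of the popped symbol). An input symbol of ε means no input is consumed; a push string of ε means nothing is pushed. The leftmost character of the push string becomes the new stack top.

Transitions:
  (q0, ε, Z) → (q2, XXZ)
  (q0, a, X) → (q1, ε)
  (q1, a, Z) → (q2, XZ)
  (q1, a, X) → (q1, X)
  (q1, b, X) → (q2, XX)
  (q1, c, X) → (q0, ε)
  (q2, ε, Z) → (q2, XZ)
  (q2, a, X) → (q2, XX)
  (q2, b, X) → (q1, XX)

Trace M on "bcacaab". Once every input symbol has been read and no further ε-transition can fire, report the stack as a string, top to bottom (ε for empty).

XXXXXZ

(q0, bcacaab, Z)
  ε-move, top Z: go to q2, push XXZ → (q2, bcacaab, XXZ)
  read b, top X: go to q1, push XX → (q1, cacaab, XXXZ)
  read c, top X: go to q0, push ε → (q0, acaab, XXZ)
  read a, top X: go to q1, push ε → (q1, caab, XZ)
  read c, top X: go to q0, push ε → (q0, aab, Z)
  ε-move, top Z: go to q2, push XXZ → (q2, aab, XXZ)
  read a, top X: go to q2, push XX → (q2, ab, XXXZ)
  read a, top X: go to q2, push XX → (q2, b, XXXXZ)
  read b, top X: go to q1, push XX → (q1, ε, XXXXXZ)
All input consumed in state q1 with stack XXXXXZ.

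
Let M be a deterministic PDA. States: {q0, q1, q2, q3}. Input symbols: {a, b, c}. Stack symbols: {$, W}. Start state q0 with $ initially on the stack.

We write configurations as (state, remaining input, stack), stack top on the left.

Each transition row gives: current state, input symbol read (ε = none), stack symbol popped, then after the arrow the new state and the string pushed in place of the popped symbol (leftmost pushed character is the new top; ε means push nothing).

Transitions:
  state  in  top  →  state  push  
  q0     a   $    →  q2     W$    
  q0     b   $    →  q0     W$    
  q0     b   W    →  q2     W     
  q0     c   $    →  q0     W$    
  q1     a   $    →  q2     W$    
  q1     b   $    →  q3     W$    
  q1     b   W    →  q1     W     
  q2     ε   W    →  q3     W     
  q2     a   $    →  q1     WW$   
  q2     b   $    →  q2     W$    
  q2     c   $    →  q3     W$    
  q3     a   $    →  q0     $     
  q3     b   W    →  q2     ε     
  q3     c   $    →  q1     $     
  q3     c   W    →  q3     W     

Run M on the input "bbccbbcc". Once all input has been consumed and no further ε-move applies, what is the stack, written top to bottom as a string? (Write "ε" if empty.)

(q0, bbccbbcc, $) ⊢ (q0, bccbbcc, W$) ⊢ (q2, ccbbcc, W$) ⊢ (q3, ccbbcc, W$) ⊢ (q3, cbbcc, W$) ⊢ (q3, bbcc, W$) ⊢ (q2, bcc, $) ⊢ (q2, cc, W$) ⊢ (q3, cc, W$) ⊢ (q3, c, W$) ⊢ (q3, ε, W$)
All input consumed in state q3 with stack W$.

W$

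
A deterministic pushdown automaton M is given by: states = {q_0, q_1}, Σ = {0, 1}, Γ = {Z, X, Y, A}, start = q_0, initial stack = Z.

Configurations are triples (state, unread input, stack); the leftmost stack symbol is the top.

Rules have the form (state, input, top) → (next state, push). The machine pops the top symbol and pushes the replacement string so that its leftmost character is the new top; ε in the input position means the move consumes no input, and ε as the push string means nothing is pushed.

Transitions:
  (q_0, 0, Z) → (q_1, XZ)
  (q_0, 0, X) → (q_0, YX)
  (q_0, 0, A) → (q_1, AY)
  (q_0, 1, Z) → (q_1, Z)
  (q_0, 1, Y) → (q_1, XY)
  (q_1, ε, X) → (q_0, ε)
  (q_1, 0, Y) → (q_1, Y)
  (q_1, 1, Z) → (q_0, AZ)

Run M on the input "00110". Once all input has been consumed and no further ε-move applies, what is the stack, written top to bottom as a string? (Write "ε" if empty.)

(q_0, 00110, Z) ⊢ (q_1, 0110, XZ) ⊢ (q_0, 0110, Z) ⊢ (q_1, 110, XZ) ⊢ (q_0, 110, Z) ⊢ (q_1, 10, Z) ⊢ (q_0, 0, AZ) ⊢ (q_1, ε, AYZ)
All input consumed in state q_1 with stack AYZ.

AYZ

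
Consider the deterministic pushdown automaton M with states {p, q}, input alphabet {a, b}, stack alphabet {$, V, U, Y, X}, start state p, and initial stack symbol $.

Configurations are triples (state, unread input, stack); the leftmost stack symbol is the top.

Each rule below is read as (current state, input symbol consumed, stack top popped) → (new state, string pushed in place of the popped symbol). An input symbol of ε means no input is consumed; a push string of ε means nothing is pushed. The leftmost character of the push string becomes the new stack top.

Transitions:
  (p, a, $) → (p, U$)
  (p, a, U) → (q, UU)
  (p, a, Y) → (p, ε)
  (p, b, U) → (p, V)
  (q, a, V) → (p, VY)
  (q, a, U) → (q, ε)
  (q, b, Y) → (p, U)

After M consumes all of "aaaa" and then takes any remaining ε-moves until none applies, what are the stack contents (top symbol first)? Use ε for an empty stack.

$

(p, aaaa, $) ⊢ (p, aaa, U$) ⊢ (q, aa, UU$) ⊢ (q, a, U$) ⊢ (q, ε, $)
All input consumed in state q with stack $.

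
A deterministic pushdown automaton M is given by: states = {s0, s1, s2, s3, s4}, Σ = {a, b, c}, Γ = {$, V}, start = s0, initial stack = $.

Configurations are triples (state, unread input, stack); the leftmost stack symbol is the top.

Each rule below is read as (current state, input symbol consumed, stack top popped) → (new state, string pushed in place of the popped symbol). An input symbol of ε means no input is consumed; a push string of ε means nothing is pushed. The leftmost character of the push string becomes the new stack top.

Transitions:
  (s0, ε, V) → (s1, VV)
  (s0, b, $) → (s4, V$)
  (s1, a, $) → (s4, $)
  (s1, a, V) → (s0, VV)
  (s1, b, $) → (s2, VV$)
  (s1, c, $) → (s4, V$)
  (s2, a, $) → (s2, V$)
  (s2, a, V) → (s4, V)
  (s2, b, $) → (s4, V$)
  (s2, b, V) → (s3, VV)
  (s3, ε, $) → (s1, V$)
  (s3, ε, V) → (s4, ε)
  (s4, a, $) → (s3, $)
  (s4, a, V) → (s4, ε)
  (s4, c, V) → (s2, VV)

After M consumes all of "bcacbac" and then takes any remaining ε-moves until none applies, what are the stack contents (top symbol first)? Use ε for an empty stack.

(s0, bcacbac, $) ⊢ (s4, cacbac, V$) ⊢ (s2, acbac, VV$) ⊢ (s4, cbac, VV$) ⊢ (s2, bac, VVV$) ⊢ (s3, ac, VVVV$) ⊢ (s4, ac, VVV$) ⊢ (s4, c, VV$) ⊢ (s2, ε, VVV$)
All input consumed in state s2 with stack VVV$.

VVV$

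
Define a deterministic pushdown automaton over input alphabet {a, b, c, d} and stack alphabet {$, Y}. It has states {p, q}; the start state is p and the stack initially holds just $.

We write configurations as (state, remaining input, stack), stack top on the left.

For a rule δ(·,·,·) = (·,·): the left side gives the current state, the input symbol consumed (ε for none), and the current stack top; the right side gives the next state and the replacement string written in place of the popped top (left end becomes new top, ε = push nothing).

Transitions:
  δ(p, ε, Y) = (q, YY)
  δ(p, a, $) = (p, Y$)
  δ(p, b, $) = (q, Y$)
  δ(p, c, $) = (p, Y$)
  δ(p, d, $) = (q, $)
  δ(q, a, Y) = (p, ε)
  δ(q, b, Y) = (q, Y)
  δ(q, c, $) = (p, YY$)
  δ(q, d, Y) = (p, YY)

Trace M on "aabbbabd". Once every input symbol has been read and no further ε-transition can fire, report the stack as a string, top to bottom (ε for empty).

YYYY$

(p, aabbbabd, $)
  read a, top $: go to p, push Y$ → (p, abbbabd, Y$)
  ε-move, top Y: go to q, push YY → (q, abbbabd, YY$)
  read a, top Y: go to p, push ε → (p, bbbabd, Y$)
  ε-move, top Y: go to q, push YY → (q, bbbabd, YY$)
  read b, top Y: go to q, push Y → (q, bbabd, YY$)
  read b, top Y: go to q, push Y → (q, babd, YY$)
  read b, top Y: go to q, push Y → (q, abd, YY$)
  read a, top Y: go to p, push ε → (p, bd, Y$)
  ε-move, top Y: go to q, push YY → (q, bd, YY$)
  read b, top Y: go to q, push Y → (q, d, YY$)
  read d, top Y: go to p, push YY → (p, ε, YYY$)
  ε-move, top Y: go to q, push YY → (q, ε, YYYY$)
All input consumed in state q with stack YYYY$.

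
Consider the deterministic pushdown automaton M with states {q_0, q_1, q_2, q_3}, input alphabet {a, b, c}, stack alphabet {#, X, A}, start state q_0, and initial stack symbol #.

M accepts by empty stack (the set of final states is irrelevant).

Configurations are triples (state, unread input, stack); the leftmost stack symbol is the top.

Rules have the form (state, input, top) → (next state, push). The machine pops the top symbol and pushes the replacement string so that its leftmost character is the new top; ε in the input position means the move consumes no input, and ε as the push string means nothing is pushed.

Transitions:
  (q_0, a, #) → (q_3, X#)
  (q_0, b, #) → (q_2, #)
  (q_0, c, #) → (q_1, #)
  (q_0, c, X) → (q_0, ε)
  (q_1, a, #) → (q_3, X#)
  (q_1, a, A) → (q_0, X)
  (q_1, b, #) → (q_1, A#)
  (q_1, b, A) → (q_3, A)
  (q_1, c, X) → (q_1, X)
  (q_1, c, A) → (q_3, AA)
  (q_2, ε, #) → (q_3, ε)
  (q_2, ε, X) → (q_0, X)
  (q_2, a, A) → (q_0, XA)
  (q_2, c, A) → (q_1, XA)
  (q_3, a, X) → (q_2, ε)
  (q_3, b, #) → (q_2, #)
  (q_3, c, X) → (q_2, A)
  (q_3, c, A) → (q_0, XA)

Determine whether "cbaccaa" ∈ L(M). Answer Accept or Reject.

(q_0, cbaccaa, #)
  read c, top #: go to q_1, push # → (q_1, baccaa, #)
  read b, top #: go to q_1, push A# → (q_1, accaa, A#)
  read a, top A: go to q_0, push X → (q_0, ccaa, X#)
  read c, top X: go to q_0, push ε → (q_0, caa, #)
  read c, top #: go to q_1, push # → (q_1, aa, #)
  read a, top #: go to q_3, push X# → (q_3, a, X#)
  read a, top X: go to q_2, push ε → (q_2, ε, #)
  ε-move, top #: go to q_3, push ε → (q_3, ε, ε)
All input consumed and the stack is empty.

Accept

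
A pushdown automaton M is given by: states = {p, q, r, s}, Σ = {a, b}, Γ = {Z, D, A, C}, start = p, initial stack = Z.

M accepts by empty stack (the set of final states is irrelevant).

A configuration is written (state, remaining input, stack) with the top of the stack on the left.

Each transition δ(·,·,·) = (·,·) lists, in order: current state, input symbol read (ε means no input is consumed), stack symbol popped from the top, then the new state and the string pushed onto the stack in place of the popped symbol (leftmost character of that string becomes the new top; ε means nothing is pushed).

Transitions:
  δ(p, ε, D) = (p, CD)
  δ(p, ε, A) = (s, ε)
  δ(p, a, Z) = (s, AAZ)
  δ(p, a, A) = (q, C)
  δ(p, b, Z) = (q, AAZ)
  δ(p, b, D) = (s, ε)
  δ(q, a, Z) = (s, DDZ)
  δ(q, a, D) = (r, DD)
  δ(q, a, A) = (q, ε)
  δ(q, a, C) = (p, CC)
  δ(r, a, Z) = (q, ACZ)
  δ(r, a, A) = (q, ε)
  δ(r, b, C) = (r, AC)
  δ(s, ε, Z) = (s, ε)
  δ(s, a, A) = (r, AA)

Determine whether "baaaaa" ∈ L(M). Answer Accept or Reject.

No computation consumes all input and empties the stack.

Reject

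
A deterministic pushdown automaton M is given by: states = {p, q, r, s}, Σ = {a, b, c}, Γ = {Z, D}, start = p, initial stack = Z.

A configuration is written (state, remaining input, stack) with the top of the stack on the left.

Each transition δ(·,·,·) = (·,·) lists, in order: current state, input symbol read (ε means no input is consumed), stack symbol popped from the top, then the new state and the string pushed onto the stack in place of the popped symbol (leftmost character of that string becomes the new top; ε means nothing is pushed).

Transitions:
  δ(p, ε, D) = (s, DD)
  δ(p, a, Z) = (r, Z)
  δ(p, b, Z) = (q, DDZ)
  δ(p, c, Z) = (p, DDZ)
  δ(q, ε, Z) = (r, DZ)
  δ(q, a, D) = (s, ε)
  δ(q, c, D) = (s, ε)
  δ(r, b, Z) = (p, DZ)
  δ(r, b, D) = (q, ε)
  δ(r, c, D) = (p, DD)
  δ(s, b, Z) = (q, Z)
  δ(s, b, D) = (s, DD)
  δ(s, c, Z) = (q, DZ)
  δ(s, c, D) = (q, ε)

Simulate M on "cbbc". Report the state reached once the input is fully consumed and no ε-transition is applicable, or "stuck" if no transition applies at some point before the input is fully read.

(p, cbbc, Z) ⊢ (p, bbc, DDZ) ⊢ (s, bbc, DDDZ) ⊢ (s, bc, DDDDZ) ⊢ (s, c, DDDDDZ) ⊢ (q, ε, DDDDZ)
All input consumed; M is in state q.

q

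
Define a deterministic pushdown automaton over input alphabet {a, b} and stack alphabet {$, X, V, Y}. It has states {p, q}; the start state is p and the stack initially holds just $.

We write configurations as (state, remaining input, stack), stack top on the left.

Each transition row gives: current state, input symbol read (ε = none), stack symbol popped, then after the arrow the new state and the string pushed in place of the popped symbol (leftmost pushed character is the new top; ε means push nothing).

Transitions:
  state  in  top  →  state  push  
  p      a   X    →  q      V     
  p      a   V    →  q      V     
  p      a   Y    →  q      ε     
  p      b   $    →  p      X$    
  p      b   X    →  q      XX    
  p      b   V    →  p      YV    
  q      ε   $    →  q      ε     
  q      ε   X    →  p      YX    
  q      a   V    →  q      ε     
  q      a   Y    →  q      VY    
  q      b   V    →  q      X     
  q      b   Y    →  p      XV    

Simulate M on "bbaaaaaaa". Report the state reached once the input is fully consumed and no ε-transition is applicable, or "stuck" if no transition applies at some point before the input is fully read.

(p, bbaaaaaaa, $)
  read b, top $: go to p, push X$ → (p, baaaaaaa, X$)
  read b, top X: go to q, push XX → (q, aaaaaaa, XX$)
  ε-move, top X: go to p, push YX → (p, aaaaaaa, YXX$)
  read a, top Y: go to q, push ε → (q, aaaaaa, XX$)
  ε-move, top X: go to p, push YX → (p, aaaaaa, YXX$)
  read a, top Y: go to q, push ε → (q, aaaaa, XX$)
  ε-move, top X: go to p, push YX → (p, aaaaa, YXX$)
  read a, top Y: go to q, push ε → (q, aaaa, XX$)
  ε-move, top X: go to p, push YX → (p, aaaa, YXX$)
  read a, top Y: go to q, push ε → (q, aaa, XX$)
  ε-move, top X: go to p, push YX → (p, aaa, YXX$)
  read a, top Y: go to q, push ε → (q, aa, XX$)
  ε-move, top X: go to p, push YX → (p, aa, YXX$)
  read a, top Y: go to q, push ε → (q, a, XX$)
  ε-move, top X: go to p, push YX → (p, a, YXX$)
  read a, top Y: go to q, push ε → (q, ε, XX$)
  ε-move, top X: go to p, push YX → (p, ε, YXX$)
All input consumed; M is in state p.

p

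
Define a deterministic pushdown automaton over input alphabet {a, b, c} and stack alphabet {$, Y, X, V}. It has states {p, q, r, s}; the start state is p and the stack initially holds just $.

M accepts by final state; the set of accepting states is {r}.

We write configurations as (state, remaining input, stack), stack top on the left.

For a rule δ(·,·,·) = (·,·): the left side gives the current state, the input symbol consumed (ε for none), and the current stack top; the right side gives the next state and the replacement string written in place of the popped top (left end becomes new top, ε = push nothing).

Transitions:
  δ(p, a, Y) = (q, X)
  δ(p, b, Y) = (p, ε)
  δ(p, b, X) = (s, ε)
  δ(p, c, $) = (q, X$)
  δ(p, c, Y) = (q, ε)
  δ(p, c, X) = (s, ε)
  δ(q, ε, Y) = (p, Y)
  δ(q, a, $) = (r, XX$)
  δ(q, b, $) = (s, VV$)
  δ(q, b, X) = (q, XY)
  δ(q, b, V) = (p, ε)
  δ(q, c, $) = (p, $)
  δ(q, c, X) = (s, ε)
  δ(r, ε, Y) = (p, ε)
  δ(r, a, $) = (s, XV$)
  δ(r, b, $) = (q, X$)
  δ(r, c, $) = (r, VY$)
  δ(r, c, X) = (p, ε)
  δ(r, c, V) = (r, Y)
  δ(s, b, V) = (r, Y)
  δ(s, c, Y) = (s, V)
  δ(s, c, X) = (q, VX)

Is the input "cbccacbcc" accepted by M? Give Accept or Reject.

Reject

(p, cbccacbcc, $) ⊢ (q, bccacbcc, X$) ⊢ (q, ccacbcc, XY$) ⊢ (s, cacbcc, Y$) ⊢ (s, acbcc, V$)
No transition applies at (s, acbcc, V$); input not fully consumed.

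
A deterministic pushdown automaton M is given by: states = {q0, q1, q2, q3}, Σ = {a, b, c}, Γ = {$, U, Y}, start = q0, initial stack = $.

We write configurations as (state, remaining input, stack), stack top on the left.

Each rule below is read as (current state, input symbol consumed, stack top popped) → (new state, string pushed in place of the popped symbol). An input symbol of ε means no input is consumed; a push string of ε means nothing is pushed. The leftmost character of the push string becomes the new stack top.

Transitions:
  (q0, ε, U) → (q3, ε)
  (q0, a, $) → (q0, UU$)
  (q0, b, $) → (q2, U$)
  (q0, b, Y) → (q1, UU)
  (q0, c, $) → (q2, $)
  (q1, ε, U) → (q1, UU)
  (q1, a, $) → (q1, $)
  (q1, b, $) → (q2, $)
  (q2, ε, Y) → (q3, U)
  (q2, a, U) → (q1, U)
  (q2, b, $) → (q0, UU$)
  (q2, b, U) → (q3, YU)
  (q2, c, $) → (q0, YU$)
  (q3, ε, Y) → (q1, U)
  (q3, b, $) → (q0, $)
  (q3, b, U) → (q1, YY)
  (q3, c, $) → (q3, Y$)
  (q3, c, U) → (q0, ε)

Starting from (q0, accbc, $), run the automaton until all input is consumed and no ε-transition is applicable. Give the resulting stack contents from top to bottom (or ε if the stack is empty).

(q0, accbc, $)
  read a, top $: go to q0, push UU$ → (q0, ccbc, UU$)
  ε-move, top U: go to q3, push ε → (q3, ccbc, U$)
  read c, top U: go to q0, push ε → (q0, cbc, $)
  read c, top $: go to q2, push $ → (q2, bc, $)
  read b, top $: go to q0, push UU$ → (q0, c, UU$)
  ε-move, top U: go to q3, push ε → (q3, c, U$)
  read c, top U: go to q0, push ε → (q0, ε, $)
All input consumed in state q0 with stack $.

$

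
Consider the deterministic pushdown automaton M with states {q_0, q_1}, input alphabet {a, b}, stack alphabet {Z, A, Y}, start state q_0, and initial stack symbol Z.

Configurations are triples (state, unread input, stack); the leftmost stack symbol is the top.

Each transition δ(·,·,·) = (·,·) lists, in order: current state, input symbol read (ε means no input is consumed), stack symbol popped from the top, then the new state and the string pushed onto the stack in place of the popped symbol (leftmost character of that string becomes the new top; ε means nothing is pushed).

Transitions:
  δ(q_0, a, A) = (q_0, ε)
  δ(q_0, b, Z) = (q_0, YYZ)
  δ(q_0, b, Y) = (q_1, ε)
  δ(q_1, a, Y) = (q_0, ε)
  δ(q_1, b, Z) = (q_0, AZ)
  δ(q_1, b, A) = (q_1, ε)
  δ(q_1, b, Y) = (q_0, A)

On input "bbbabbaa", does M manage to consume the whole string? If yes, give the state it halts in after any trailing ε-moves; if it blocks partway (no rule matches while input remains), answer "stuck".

stuck

(q_0, bbbabbaa, Z) ⊢ (q_0, bbabbaa, YYZ) ⊢ (q_1, babbaa, YZ) ⊢ (q_0, abbaa, AZ) ⊢ (q_0, bbaa, Z) ⊢ (q_0, baa, YYZ) ⊢ (q_1, aa, YZ) ⊢ (q_0, a, Z)
No transition for (q_0, a, top Z); M blocks with input a remaining.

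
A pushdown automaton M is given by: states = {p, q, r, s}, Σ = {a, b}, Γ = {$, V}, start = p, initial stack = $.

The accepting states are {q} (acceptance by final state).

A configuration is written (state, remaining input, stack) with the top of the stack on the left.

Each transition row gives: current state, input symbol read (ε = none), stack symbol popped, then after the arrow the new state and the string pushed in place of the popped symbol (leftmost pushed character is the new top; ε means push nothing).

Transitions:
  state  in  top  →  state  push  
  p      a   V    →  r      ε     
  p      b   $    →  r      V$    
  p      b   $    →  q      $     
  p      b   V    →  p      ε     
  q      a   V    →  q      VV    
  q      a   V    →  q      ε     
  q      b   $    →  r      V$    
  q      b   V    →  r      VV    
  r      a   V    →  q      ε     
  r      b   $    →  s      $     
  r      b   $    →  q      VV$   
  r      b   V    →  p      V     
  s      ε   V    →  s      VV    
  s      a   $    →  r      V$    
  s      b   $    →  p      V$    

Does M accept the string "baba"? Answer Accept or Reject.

One accepting computation: (p, baba, $) ⊢ (r, aba, V$) ⊢ (q, ba, $) ⊢ (r, a, V$) ⊢ (q, ε, $)
All input consumed and state q ∈ F.

Accept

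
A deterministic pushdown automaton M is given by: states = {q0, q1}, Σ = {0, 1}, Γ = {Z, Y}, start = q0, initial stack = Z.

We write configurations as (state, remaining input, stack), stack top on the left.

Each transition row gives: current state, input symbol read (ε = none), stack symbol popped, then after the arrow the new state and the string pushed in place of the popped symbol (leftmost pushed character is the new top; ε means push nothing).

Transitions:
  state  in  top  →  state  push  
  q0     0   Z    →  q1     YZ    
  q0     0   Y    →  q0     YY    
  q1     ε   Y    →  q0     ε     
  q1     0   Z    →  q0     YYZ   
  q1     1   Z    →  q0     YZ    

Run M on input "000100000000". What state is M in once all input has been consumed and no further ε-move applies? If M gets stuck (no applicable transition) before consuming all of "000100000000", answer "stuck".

(q0, 000100000000, Z)
  read 0, top Z: go to q1, push YZ → (q1, 00100000000, YZ)
  ε-move, top Y: go to q0, push ε → (q0, 00100000000, Z)
  read 0, top Z: go to q1, push YZ → (q1, 0100000000, YZ)
  ε-move, top Y: go to q0, push ε → (q0, 0100000000, Z)
  read 0, top Z: go to q1, push YZ → (q1, 100000000, YZ)
  ε-move, top Y: go to q0, push ε → (q0, 100000000, Z)
No transition for (q0, 1, top Z); M blocks with input 100000000 remaining.

stuck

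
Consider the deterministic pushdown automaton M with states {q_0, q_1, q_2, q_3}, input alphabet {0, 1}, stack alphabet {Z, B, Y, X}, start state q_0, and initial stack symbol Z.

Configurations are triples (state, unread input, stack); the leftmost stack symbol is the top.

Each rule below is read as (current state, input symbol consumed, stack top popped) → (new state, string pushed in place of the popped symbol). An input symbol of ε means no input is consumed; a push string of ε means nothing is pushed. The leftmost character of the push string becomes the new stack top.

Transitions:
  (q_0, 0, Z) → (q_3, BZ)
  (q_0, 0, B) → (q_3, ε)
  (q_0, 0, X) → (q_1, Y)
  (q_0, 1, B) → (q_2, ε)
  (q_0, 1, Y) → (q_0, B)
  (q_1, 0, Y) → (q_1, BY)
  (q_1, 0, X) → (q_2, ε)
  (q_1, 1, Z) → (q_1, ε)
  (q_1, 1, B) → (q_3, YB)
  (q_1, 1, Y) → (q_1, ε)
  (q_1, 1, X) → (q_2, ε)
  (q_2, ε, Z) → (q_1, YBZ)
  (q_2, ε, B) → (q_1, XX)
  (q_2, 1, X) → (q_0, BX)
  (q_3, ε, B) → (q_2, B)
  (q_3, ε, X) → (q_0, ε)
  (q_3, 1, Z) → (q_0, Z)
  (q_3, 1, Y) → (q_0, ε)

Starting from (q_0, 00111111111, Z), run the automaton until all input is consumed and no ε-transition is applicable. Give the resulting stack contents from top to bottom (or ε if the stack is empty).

(q_0, 00111111111, Z)
  read 0, top Z: go to q_3, push BZ → (q_3, 0111111111, BZ)
  ε-move, top B: go to q_2, push B → (q_2, 0111111111, BZ)
  ε-move, top B: go to q_1, push XX → (q_1, 0111111111, XXZ)
  read 0, top X: go to q_2, push ε → (q_2, 111111111, XZ)
  read 1, top X: go to q_0, push BX → (q_0, 11111111, BXZ)
  read 1, top B: go to q_2, push ε → (q_2, 1111111, XZ)
  read 1, top X: go to q_0, push BX → (q_0, 111111, BXZ)
  read 1, top B: go to q_2, push ε → (q_2, 11111, XZ)
  read 1, top X: go to q_0, push BX → (q_0, 1111, BXZ)
  read 1, top B: go to q_2, push ε → (q_2, 111, XZ)
  read 1, top X: go to q_0, push BX → (q_0, 11, BXZ)
  read 1, top B: go to q_2, push ε → (q_2, 1, XZ)
  read 1, top X: go to q_0, push BX → (q_0, ε, BXZ)
All input consumed in state q_0 with stack BXZ.

BXZ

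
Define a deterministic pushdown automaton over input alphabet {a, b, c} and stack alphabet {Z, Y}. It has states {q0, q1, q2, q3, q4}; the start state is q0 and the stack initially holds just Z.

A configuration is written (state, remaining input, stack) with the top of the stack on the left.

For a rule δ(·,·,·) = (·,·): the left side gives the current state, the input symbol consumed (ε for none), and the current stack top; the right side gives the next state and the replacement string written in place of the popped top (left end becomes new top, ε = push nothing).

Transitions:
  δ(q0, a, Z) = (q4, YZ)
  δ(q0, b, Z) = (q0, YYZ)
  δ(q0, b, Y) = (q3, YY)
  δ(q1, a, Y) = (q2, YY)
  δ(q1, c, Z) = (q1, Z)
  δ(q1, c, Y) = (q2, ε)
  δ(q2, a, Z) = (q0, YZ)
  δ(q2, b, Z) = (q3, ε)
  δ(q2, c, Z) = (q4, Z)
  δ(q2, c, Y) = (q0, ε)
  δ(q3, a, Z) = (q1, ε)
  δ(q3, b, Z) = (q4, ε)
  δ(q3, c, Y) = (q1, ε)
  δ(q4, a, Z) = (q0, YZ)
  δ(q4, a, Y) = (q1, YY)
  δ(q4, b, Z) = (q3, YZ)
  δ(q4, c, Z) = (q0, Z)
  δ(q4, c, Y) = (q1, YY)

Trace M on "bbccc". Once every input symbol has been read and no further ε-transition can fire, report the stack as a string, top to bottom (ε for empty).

(q0, bbccc, Z)
  read b, top Z: go to q0, push YYZ → (q0, bccc, YYZ)
  read b, top Y: go to q3, push YY → (q3, ccc, YYYZ)
  read c, top Y: go to q1, push ε → (q1, cc, YYZ)
  read c, top Y: go to q2, push ε → (q2, c, YZ)
  read c, top Y: go to q0, push ε → (q0, ε, Z)
All input consumed in state q0 with stack Z.

Z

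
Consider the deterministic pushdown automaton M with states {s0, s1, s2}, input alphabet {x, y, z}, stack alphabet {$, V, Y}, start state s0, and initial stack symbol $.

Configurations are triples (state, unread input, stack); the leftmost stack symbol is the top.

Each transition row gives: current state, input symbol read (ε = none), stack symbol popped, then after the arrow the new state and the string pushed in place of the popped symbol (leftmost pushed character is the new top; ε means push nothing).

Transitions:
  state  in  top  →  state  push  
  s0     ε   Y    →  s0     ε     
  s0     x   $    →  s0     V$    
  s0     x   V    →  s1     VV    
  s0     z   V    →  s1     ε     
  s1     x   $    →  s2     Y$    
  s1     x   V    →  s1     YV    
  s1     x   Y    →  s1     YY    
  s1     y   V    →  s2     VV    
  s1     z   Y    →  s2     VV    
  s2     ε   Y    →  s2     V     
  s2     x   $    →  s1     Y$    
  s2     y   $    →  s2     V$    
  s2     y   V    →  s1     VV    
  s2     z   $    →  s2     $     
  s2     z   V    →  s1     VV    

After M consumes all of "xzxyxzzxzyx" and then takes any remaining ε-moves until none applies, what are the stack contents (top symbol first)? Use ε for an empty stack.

YVVVVVVVV$

(s0, xzxyxzzxzyx, $)
  read x, top $: go to s0, push V$ → (s0, zxyxzzxzyx, V$)
  read z, top V: go to s1, push ε → (s1, xyxzzxzyx, $)
  read x, top $: go to s2, push Y$ → (s2, yxzzxzyx, Y$)
  ε-move, top Y: go to s2, push V → (s2, yxzzxzyx, V$)
  read y, top V: go to s1, push VV → (s1, xzzxzyx, VV$)
  read x, top V: go to s1, push YV → (s1, zzxzyx, YVV$)
  read z, top Y: go to s2, push VV → (s2, zxzyx, VVVV$)
  read z, top V: go to s1, push VV → (s1, xzyx, VVVVV$)
  read x, top V: go to s1, push YV → (s1, zyx, YVVVVV$)
  read z, top Y: go to s2, push VV → (s2, yx, VVVVVVV$)
  read y, top V: go to s1, push VV → (s1, x, VVVVVVVV$)
  read x, top V: go to s1, push YV → (s1, ε, YVVVVVVVV$)
All input consumed in state s1 with stack YVVVVVVVV$.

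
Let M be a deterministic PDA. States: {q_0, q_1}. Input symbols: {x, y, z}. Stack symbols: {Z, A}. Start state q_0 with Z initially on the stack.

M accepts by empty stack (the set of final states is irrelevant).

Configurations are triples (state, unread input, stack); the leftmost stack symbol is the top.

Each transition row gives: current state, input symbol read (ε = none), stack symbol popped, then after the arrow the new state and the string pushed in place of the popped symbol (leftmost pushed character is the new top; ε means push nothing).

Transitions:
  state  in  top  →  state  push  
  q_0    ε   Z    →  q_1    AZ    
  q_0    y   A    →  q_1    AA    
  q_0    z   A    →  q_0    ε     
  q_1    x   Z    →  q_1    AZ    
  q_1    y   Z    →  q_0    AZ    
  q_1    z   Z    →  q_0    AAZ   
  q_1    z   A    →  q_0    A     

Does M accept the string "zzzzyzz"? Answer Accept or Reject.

Reject

(q_0, zzzzyzz, Z)
  ε-move, top Z: go to q_1, push AZ → (q_1, zzzzyzz, AZ)
  read z, top A: go to q_0, push A → (q_0, zzzyzz, AZ)
  read z, top A: go to q_0, push ε → (q_0, zzyzz, Z)
  ε-move, top Z: go to q_1, push AZ → (q_1, zzyzz, AZ)
  read z, top A: go to q_0, push A → (q_0, zyzz, AZ)
  read z, top A: go to q_0, push ε → (q_0, yzz, Z)
  ε-move, top Z: go to q_1, push AZ → (q_1, yzz, AZ)
No transition applies at (q_1, yzz, AZ); input not fully consumed.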